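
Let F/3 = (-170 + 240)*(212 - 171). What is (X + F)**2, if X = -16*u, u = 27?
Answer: 66879684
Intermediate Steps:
X = -432 (X = -16*27 = -432)
F = 8610 (F = 3*((-170 + 240)*(212 - 171)) = 3*(70*41) = 3*2870 = 8610)
(X + F)**2 = (-432 + 8610)**2 = 8178**2 = 66879684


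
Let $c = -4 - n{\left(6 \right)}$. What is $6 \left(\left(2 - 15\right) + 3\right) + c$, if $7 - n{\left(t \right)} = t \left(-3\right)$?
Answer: $-89$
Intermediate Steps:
$n{\left(t \right)} = 7 + 3 t$ ($n{\left(t \right)} = 7 - t \left(-3\right) = 7 - - 3 t = 7 + 3 t$)
$c = -29$ ($c = -4 - \left(7 + 3 \cdot 6\right) = -4 - \left(7 + 18\right) = -4 - 25 = -29$)
$6 \left(\left(2 - 15\right) + 3\right) + c = 6 \left(\left(2 - 15\right) + 3\right) - 29 = 6 \left(-13 + 3\right) - 29 = 6 \left(-10\right) - 29 = -60 - 29 = -89$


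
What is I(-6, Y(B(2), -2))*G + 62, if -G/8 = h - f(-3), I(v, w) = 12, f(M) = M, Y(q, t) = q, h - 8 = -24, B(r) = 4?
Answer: 1310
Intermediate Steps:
h = -16 (h = 8 - 24 = -16)
G = 104 (G = -8*(-16 - 1*(-3)) = -8*(-16 + 3) = -8*(-13) = 104)
I(-6, Y(B(2), -2))*G + 62 = 12*104 + 62 = 1248 + 62 = 1310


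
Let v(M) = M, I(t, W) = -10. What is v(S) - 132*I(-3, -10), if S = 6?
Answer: 1326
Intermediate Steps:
v(S) - 132*I(-3, -10) = 6 - 132*(-10) = 6 + 1320 = 1326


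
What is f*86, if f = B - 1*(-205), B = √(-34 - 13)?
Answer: 17630 + 86*I*√47 ≈ 17630.0 + 589.59*I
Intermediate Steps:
B = I*√47 (B = √(-47) = I*√47 ≈ 6.8557*I)
f = 205 + I*√47 (f = I*√47 - 1*(-205) = I*√47 + 205 = 205 + I*√47 ≈ 205.0 + 6.8557*I)
f*86 = (205 + I*√47)*86 = 17630 + 86*I*√47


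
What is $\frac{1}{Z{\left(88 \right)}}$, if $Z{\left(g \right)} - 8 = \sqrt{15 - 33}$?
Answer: $\frac{4}{41} - \frac{3 i \sqrt{2}}{82} \approx 0.097561 - 0.05174 i$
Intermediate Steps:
$Z{\left(g \right)} = 8 + 3 i \sqrt{2}$ ($Z{\left(g \right)} = 8 + \sqrt{15 - 33} = 8 + \sqrt{-18} = 8 + 3 i \sqrt{2}$)
$\frac{1}{Z{\left(88 \right)}} = \frac{1}{8 + 3 i \sqrt{2}}$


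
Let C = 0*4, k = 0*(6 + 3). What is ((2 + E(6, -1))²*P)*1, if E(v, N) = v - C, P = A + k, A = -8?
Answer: -512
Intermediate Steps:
k = 0 (k = 0*9 = 0)
C = 0
P = -8 (P = -8 + 0 = -8)
E(v, N) = v (E(v, N) = v - 1*0 = v + 0 = v)
((2 + E(6, -1))²*P)*1 = ((2 + 6)²*(-8))*1 = (8²*(-8))*1 = (64*(-8))*1 = -512*1 = -512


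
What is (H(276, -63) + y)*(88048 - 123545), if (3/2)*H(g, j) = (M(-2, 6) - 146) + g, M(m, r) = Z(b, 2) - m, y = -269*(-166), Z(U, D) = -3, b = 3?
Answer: -1588135780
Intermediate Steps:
y = 44654
M(m, r) = -3 - m
H(g, j) = -98 + 2*g/3 (H(g, j) = 2*(((-3 - 1*(-2)) - 146) + g)/3 = 2*(((-3 + 2) - 146) + g)/3 = 2*((-1 - 146) + g)/3 = 2*(-147 + g)/3 = -98 + 2*g/3)
(H(276, -63) + y)*(88048 - 123545) = ((-98 + (2/3)*276) + 44654)*(88048 - 123545) = ((-98 + 184) + 44654)*(-35497) = (86 + 44654)*(-35497) = 44740*(-35497) = -1588135780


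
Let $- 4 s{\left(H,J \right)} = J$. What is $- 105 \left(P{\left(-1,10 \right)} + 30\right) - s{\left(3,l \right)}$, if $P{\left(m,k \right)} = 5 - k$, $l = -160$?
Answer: $-2665$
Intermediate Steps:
$s{\left(H,J \right)} = - \frac{J}{4}$
$- 105 \left(P{\left(-1,10 \right)} + 30\right) - s{\left(3,l \right)} = - 105 \left(\left(5 - 10\right) + 30\right) - \left(- \frac{1}{4}\right) \left(-160\right) = - 105 \left(\left(5 - 10\right) + 30\right) - 40 = - 105 \left(-5 + 30\right) - 40 = \left(-105\right) 25 - 40 = -2625 - 40 = -2665$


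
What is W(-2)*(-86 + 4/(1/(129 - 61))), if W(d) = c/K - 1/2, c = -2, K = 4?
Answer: -186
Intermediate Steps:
W(d) = -1 (W(d) = -2/4 - 1/2 = -2*¼ - 1*½ = -½ - ½ = -1)
W(-2)*(-86 + 4/(1/(129 - 61))) = -(-86 + 4/(1/(129 - 61))) = -(-86 + 4/(1/68)) = -(-86 + 4*68) = -(-86 + 272) = -1*186 = -186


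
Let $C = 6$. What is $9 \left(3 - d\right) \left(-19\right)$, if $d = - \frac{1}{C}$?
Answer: $- \frac{1083}{2} \approx -541.5$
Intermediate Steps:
$d = - \frac{1}{6} \approx -0.16667$
$9 \left(3 - d\right) \left(-19\right) = 9 \left(3 - - \frac{1}{6}\right) \left(-19\right) = 9 \left(3 + \frac{1}{6}\right) \left(-19\right) = 9 \cdot \frac{19}{6} \left(-19\right) = \frac{57}{2} \left(-19\right) = - \frac{1083}{2}$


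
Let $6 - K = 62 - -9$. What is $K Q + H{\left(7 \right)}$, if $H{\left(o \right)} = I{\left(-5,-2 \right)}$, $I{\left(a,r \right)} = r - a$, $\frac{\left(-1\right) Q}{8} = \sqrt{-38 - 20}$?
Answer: $3 + 520 i \sqrt{58} \approx 3.0 + 3960.2 i$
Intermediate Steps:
$Q = - 8 i \sqrt{58}$ ($Q = - 8 \sqrt{-38 - 20} = - 8 \sqrt{-58} = - 8 i \sqrt{58} \approx - 60.926 i$)
$K = -65$ ($K = 6 - \left(62 - -9\right) = 6 - \left(62 + 9\right) = 6 - 71 = -65$)
$H{\left(o \right)} = 3$ ($H{\left(o \right)} = -2 - -5 = -2 + 5 = 3$)
$K Q + H{\left(7 \right)} = - 65 \left(- 8 i \sqrt{58}\right) + 3 = 520 i \sqrt{58} + 3 = 3 + 520 i \sqrt{58}$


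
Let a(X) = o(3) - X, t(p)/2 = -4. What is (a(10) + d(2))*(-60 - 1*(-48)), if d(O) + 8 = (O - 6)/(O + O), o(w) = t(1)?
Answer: 324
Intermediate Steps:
t(p) = -8 (t(p) = 2*(-4) = -8)
o(w) = -8
d(O) = -8 + (-6 + O)/(2*O) (d(O) = -8 + (O - 6)/(O + O) = -8 + (-6 + O)/((2*O)) = -8 + (-6 + O)*(1/(2*O)) = -8 + (-6 + O)/(2*O))
a(X) = -8 - X
(a(10) + d(2))*(-60 - 1*(-48)) = ((-8 - 1*10) + (-15/2 - 3/2))*(-60 - 1*(-48)) = ((-8 - 10) + (-15/2 - 3*1/2))*(-60 + 48) = (-18 + (-15/2 - 3/2))*(-12) = (-18 - 9)*(-12) = -27*(-12) = 324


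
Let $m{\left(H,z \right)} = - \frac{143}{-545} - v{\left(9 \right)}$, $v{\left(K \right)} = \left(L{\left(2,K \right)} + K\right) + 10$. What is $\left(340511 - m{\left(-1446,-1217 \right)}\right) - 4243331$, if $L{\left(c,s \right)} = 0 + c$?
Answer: $- \frac{2127025598}{545} \approx -3.9028 \cdot 10^{6}$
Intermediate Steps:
$L{\left(c,s \right)} = c$
$v{\left(K \right)} = 12 + K$ ($v{\left(K \right)} = \left(2 + K\right) + 10 = 12 + K$)
$m{\left(H,z \right)} = - \frac{11302}{545}$ ($m{\left(H,z \right)} = - \frac{143}{-545} - \left(12 + 9\right) = \left(-143\right) \left(- \frac{1}{545}\right) - 21 = \frac{143}{545} - 21 = - \frac{11302}{545}$)
$\left(340511 - m{\left(-1446,-1217 \right)}\right) - 4243331 = \left(340511 - - \frac{11302}{545}\right) - 4243331 = \left(340511 + \frac{11302}{545}\right) - 4243331 = \frac{185589797}{545} - 4243331 = - \frac{2127025598}{545}$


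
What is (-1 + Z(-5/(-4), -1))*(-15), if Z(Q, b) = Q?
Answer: -15/4 ≈ -3.7500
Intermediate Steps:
(-1 + Z(-5/(-4), -1))*(-15) = (-1 - 5/(-4))*(-15) = (-1 - 5*(-¼))*(-15) = (-1 + 5/4)*(-15) = (¼)*(-15) = -15/4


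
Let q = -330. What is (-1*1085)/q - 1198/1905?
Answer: 111439/41910 ≈ 2.6590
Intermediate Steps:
(-1*1085)/q - 1198/1905 = -1*1085/(-330) - 1198/1905 = -1085*(-1/330) - 1198*1/1905 = 217/66 - 1198/1905 = 111439/41910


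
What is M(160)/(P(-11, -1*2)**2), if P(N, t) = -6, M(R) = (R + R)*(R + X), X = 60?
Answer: 17600/9 ≈ 1955.6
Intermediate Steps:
M(R) = 2*R*(60 + R) (M(R) = (R + R)*(R + 60) = (2*R)*(60 + R) = 2*R*(60 + R))
M(160)/(P(-11, -1*2)**2) = (2*160*(60 + 160))/((-6)**2) = (2*160*220)/36 = 70400*(1/36) = 17600/9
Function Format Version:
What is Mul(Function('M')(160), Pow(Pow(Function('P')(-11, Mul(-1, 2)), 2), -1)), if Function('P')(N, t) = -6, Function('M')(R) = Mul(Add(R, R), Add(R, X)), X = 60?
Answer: Rational(17600, 9) ≈ 1955.6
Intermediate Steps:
Function('M')(R) = Mul(2, R, Add(60, R)) (Function('M')(R) = Mul(Add(R, R), Add(R, 60)) = Mul(Mul(2, R), Add(60, R)) = Mul(2, R, Add(60, R)))
Mul(Function('M')(160), Pow(Pow(Function('P')(-11, Mul(-1, 2)), 2), -1)) = Mul(Mul(2, 160, Add(60, 160)), Pow(Pow(-6, 2), -1)) = Mul(Mul(2, 160, 220), Pow(36, -1)) = Mul(70400, Rational(1, 36)) = Rational(17600, 9)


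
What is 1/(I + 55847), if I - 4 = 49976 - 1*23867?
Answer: 1/81960 ≈ 1.2201e-5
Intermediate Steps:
I = 26113 (I = 4 + (49976 - 1*23867) = 4 + (49976 - 23867) = 4 + 26109 = 26113)
1/(I + 55847) = 1/(26113 + 55847) = 1/81960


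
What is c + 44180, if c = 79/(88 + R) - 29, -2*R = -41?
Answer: 9580925/217 ≈ 44152.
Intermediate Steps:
R = 41/2 (R = -½*(-41) = 41/2 ≈ 20.500)
c = -6135/217 (c = 79/(88 + 41/2) - 29 = 79/(217/2) - 29 = (2/217)*79 - 29 = 158/217 - 29 = -6135/217 ≈ -28.272)
c + 44180 = -6135/217 + 44180 = 9580925/217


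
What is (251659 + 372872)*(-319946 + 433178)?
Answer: 70716894192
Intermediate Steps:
(251659 + 372872)*(-319946 + 433178) = 624531*113232 = 70716894192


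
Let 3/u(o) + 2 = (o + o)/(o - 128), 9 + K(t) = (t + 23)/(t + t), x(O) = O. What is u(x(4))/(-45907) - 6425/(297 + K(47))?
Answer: -887215782697/39872249408 ≈ -22.251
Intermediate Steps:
K(t) = -9 + (23 + t)/(2*t) (K(t) = -9 + (t + 23)/(t + t) = -9 + (23 + t)/((2*t)) = -9 + (23 + t)*(1/(2*t)) = -9 + (23 + t)/(2*t))
u(o) = 3/(-2 + 2*o/(-128 + o)) (u(o) = 3/(-2 + (o + o)/(o - 128)) = 3/(-2 + (2*o)/(-128 + o)) = 3/(-2 + 2*o/(-128 + o)))
u(x(4))/(-45907) - 6425/(297 + K(47)) = (-3/2 + (3/256)*4)/(-45907) - 6425/(297 + (½)*(23 - 17*47)/47) = (-3/2 + 3/64)*(-1/45907) - 6425/(297 + (½)*(1/47)*(23 - 799)) = -93/64*(-1/45907) - 6425/(297 + (½)*(1/47)*(-776)) = 93/2938048 - 6425/(297 - 388/47) = 93/2938048 - 6425/13571/47 = 93/2938048 - 6425*47/13571 = 93/2938048 - 301975/13571 = -887215782697/39872249408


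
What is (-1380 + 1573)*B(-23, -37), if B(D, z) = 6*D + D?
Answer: -31073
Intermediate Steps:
B(D, z) = 7*D
(-1380 + 1573)*B(-23, -37) = (-1380 + 1573)*(7*(-23)) = 193*(-161) = -31073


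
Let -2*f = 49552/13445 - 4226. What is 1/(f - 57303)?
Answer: -13445/742054326 ≈ -1.8119e-5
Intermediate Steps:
f = 28384509/13445 (f = -(49552/13445 - 4226)/2 = -½*(-56769018/13445) = 28384509/13445 ≈ 2111.2)
1/(f - 57303) = 1/(28384509/13445 - 57303) = 1/(-742054326/13445) = -13445/742054326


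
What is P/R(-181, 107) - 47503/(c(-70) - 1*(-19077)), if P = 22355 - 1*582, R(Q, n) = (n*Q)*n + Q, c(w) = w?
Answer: -431709309/172013350 ≈ -2.5097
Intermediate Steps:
R(Q, n) = Q + Q*n² (R(Q, n) = (Q*n)*n + Q = Q*n² + Q = Q + Q*n²)
P = 21773 (P = 22355 - 582 = 21773)
P/R(-181, 107) - 47503/(c(-70) - 1*(-19077)) = 21773/((-181*(1 + 107²))) - 47503/(-70 - 1*(-19077)) = 21773/((-181*(1 + 11449))) - 47503/(-70 + 19077) = 21773/((-181*11450)) - 47503/19007 = 21773/(-2072450) - 47503*1/19007 = 21773*(-1/2072450) - 47503/19007 = -21773/2072450 - 47503/19007 = -431709309/172013350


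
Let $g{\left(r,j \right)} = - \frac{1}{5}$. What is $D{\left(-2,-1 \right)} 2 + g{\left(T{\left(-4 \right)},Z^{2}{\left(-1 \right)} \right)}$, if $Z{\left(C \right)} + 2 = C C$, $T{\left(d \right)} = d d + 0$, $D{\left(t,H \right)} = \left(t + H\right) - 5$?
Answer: $- \frac{81}{5} \approx -16.2$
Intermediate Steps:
$D{\left(t,H \right)} = -5 + H + t$ ($D{\left(t,H \right)} = \left(H + t\right) - 5 = -5 + H + t$)
$T{\left(d \right)} = d^{2}$ ($T{\left(d \right)} = d^{2} + 0 = d^{2}$)
$Z{\left(C \right)} = -2 + C^{2}$ ($Z{\left(C \right)} = -2 + C C = -2 + C^{2}$)
$g{\left(r,j \right)} = - \frac{1}{5}$ ($g{\left(r,j \right)} = \left(-1\right) \frac{1}{5} = - \frac{1}{5}$)
$D{\left(-2,-1 \right)} 2 + g{\left(T{\left(-4 \right)},Z^{2}{\left(-1 \right)} \right)} = \left(-5 - 1 - 2\right) 2 - \frac{1}{5} = \left(-8\right) 2 - \frac{1}{5} = -16 - \frac{1}{5} = - \frac{81}{5}$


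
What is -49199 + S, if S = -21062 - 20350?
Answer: -90611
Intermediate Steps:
S = -41412
-49199 + S = -49199 - 41412 = -90611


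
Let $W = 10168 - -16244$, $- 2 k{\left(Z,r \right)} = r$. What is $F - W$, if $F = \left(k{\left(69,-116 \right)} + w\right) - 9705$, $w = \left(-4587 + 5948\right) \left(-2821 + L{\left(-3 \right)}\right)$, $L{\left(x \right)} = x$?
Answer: $-3879523$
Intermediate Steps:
$k{\left(Z,r \right)} = - \frac{r}{2}$
$W = 26412$ ($W = 10168 + 16244 = 26412$)
$w = -3843464$ ($w = \left(-4587 + 5948\right) \left(-2821 - 3\right) = 1361 \left(-2824\right) = -3843464$)
$F = -3853111$ ($F = \left(\left(- \frac{1}{2}\right) \left(-116\right) - 3843464\right) - 9705 = \left(58 - 3843464\right) - 9705 = -3843406 - 9705 = -3853111$)
$F - W = -3853111 - 26412 = -3879523$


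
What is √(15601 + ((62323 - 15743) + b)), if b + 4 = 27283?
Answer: 6*√2485 ≈ 299.10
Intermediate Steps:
b = 27279 (b = -4 + 27283 = 27279)
√(15601 + ((62323 - 15743) + b)) = √(15601 + ((62323 - 15743) + 27279)) = √(15601 + (46580 + 27279)) = √(15601 + 73859) = √89460 = 6*√2485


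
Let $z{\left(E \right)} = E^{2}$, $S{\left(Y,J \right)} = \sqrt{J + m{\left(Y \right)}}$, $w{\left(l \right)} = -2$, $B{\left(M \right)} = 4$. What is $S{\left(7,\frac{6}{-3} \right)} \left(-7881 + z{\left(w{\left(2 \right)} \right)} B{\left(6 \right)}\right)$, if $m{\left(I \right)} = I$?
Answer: $- 7865 \sqrt{5} \approx -17587.0$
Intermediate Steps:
$S{\left(Y,J \right)} = \sqrt{J + Y}$
$S{\left(7,\frac{6}{-3} \right)} \left(-7881 + z{\left(w{\left(2 \right)} \right)} B{\left(6 \right)}\right) = \sqrt{\frac{6}{-3} + 7} \left(-7881 + \left(-2\right)^{2} \cdot 4\right) = \sqrt{6 \left(- \frac{1}{3}\right) + 7} \left(-7881 + 4 \cdot 4\right) = \sqrt{-2 + 7} \left(-7881 + 16\right) = \sqrt{5} \left(-7865\right) = - 7865 \sqrt{5}$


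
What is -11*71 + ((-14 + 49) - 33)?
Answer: -779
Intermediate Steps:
-11*71 + ((-14 + 49) - 33) = -781 + (35 - 33) = -781 + 2 = -779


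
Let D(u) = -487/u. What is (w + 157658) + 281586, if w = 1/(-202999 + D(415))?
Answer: 37004142405153/84245072 ≈ 4.3924e+5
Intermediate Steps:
w = -415/84245072 (w = 1/(-202999 - 487/415) = 1/(-84245072/415) = -415/84245072 ≈ -4.9261e-6)
(w + 157658) + 281586 = (-415/84245072 + 157658) + 281586 = 13281909560961/84245072 + 281586 = 37004142405153/84245072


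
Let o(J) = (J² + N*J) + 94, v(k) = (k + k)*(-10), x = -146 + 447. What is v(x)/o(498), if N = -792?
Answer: 3010/73159 ≈ 0.041143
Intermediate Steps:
x = 301
v(k) = -20*k (v(k) = (2*k)*(-10) = -20*k)
o(J) = 94 + J² - 792*J (o(J) = (J² - 792*J) + 94 = 94 + J² - 792*J)
v(x)/o(498) = (-20*301)/(94 + 498² - 792*498) = -6020/(94 + 248004 - 394416) = -6020/(-146318) = -6020*(-1/146318) = 3010/73159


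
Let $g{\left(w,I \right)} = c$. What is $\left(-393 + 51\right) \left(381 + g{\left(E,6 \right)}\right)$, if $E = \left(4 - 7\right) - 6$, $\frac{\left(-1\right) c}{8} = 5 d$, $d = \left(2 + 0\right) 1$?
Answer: $-102942$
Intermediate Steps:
$d = 2$ ($d = 2 \cdot 1 = 2$)
$c = -80$ ($c = - 8 \cdot 5 \cdot 2 = \left(-8\right) 10 = -80$)
$E = -9$ ($E = -3 - 6 = -9$)
$g{\left(w,I \right)} = -80$
$\left(-393 + 51\right) \left(381 + g{\left(E,6 \right)}\right) = \left(-393 + 51\right) \left(381 - 80\right) = \left(-342\right) 301 = -102942$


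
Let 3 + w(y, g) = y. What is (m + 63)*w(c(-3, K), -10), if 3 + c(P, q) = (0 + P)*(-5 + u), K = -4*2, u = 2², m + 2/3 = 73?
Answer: -406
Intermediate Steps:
m = 217/3 (m = -⅔ + 73 = 217/3 ≈ 72.333)
u = 4
K = -8
c(P, q) = -3 - P (c(P, q) = -3 + (0 + P)*(-5 + 4) = -3 + P*(-1) = -3 - P)
w(y, g) = -3 + y
(m + 63)*w(c(-3, K), -10) = (217/3 + 63)*(-3 + (-3 - 1*(-3))) = 406*(-3 + (-3 + 3))/3 = 406*(-3 + 0)/3 = (406/3)*(-3) = -406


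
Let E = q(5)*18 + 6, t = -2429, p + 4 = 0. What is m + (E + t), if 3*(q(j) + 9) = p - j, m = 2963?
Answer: 324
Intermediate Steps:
p = -4 (p = -4 + 0 = -4)
q(j) = -31/3 - j/3 (q(j) = -9 + (-4 - j)/3 = -9 + (-4/3 - j/3) = -31/3 - j/3)
E = -210 (E = (-31/3 - ⅓*5)*18 + 6 = (-31/3 - 5/3)*18 + 6 = -12*18 + 6 = -216 + 6 = -210)
m + (E + t) = 2963 + (-210 - 2429) = 2963 - 2639 = 324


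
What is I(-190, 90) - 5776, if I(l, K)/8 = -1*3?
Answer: -5800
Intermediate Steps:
I(l, K) = -24 (I(l, K) = 8*(-1*3) = 8*(-3) = -24)
I(-190, 90) - 5776 = -24 - 5776 = -5800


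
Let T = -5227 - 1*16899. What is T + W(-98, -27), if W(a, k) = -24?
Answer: -22150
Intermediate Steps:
T = -22126 (T = -5227 - 16899 = -22126)
T + W(-98, -27) = -22126 - 24 = -22150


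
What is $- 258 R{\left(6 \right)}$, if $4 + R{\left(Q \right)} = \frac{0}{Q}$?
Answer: $1032$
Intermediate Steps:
$R{\left(Q \right)} = -4$ ($R{\left(Q \right)} = -4 + \frac{0}{Q} = -4 + 0 = -4$)
$- 258 R{\left(6 \right)} = \left(-258\right) \left(-4\right) = 1032$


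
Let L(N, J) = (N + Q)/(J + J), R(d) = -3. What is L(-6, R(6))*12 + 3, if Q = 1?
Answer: 13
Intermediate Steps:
L(N, J) = (1 + N)/(2*J) (L(N, J) = (N + 1)/(J + J) = (1 + N)/((2*J)) = (1 + N)*(1/(2*J)) = (1 + N)/(2*J))
L(-6, R(6))*12 + 3 = ((½)*(1 - 6)/(-3))*12 + 3 = ((½)*(-⅓)*(-5))*12 + 3 = (⅚)*12 + 3 = 10 + 3 = 13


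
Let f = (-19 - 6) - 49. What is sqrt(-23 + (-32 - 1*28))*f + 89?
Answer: 89 - 74*I*sqrt(83) ≈ 89.0 - 674.17*I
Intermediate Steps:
f = -74 (f = -25 - 49 = -74)
sqrt(-23 + (-32 - 1*28))*f + 89 = sqrt(-23 + (-32 - 1*28))*(-74) + 89 = sqrt(-23 + (-32 - 28))*(-74) + 89 = sqrt(-23 - 60)*(-74) + 89 = sqrt(-83)*(-74) + 89 = (I*sqrt(83))*(-74) + 89 = -74*I*sqrt(83) + 89 = 89 - 74*I*sqrt(83)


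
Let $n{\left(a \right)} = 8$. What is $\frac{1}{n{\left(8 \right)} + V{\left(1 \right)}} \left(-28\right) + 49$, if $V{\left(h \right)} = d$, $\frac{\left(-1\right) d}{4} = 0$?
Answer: $\frac{91}{2} \approx 45.5$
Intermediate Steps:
$d = 0$ ($d = \left(-4\right) 0 = 0$)
$V{\left(h \right)} = 0$
$\frac{1}{n{\left(8 \right)} + V{\left(1 \right)}} \left(-28\right) + 49 = \frac{1}{8 + 0} \left(-28\right) + 49 = \frac{1}{8} \left(-28\right) + 49 = - \frac{7}{2} + 49 = \frac{91}{2}$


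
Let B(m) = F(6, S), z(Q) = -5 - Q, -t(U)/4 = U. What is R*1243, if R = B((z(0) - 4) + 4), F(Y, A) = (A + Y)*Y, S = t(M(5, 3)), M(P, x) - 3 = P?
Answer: -193908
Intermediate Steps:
M(P, x) = 3 + P
t(U) = -4*U
S = -32 (S = -4*(3 + 5) = -4*8 = -32)
F(Y, A) = Y*(A + Y)
B(m) = -156 (B(m) = 6*(-32 + 6) = 6*(-26) = -156)
R = -156
R*1243 = -156*1243 = -193908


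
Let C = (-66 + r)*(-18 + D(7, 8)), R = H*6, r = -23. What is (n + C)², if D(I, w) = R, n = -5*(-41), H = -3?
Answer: 11621281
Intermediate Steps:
n = 205
R = -18 (R = -3*6 = -18)
D(I, w) = -18
C = 3204 (C = (-66 - 23)*(-18 - 18) = -89*(-36) = 3204)
(n + C)² = (205 + 3204)² = 3409² = 11621281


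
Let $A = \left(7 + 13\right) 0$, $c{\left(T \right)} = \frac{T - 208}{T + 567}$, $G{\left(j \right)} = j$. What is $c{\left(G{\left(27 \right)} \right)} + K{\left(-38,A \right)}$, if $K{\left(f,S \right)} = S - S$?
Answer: $- \frac{181}{594} \approx -0.30471$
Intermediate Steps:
$c{\left(T \right)} = \frac{-208 + T}{567 + T}$
$A = 0$ ($A = 20 \cdot 0 = 0$)
$K{\left(f,S \right)} = 0$
$c{\left(G{\left(27 \right)} \right)} + K{\left(-38,A \right)} = \frac{-208 + 27}{567 + 27} + 0 = \frac{1}{594} \left(-181\right) + 0 = - \frac{181}{594} + 0 = - \frac{181}{594}$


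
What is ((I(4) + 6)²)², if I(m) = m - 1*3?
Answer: 2401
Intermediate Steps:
I(m) = -3 + m (I(m) = m - 3 = -3 + m)
((I(4) + 6)²)² = (((-3 + 4) + 6)²)² = ((1 + 6)²)² = (7²)² = 49² = 2401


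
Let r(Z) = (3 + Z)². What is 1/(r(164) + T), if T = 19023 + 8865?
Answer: 1/55777 ≈ 1.7929e-5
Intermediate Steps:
T = 27888
1/(r(164) + T) = 1/((3 + 164)² + 27888) = 1/(167² + 27888) = 1/(27889 + 27888) = 1/55777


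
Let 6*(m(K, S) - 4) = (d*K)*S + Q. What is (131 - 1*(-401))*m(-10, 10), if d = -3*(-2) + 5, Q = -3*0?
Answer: -286216/3 ≈ -95405.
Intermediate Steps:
Q = 0
d = 11 (d = 6 + 5 = 11)
m(K, S) = 4 + 11*K*S/6 (m(K, S) = 4 + ((11*K)*S + 0)/6 = 4 + (11*K*S + 0)/6 = 4 + (11*K*S)/6 = 4 + 11*K*S/6)
(131 - 1*(-401))*m(-10, 10) = (131 - 1*(-401))*(4 + (11/6)*(-10)*10) = (131 + 401)*(4 - 550/3) = 532*(-538/3) = -286216/3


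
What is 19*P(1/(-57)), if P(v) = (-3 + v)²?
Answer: 29584/171 ≈ 173.01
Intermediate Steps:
19*P(1/(-57)) = 19*(-3 + 1/(-57))² = 19*(-3 - 1/57)² = 19*(-172/57)² = 19*(29584/3249) = 29584/171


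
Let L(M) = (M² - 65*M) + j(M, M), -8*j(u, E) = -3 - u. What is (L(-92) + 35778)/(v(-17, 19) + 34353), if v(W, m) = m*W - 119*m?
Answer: 401687/254152 ≈ 1.5805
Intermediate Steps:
j(u, E) = 3/8 + u/8 (j(u, E) = -(-3 - u)/8 = 3/8 + u/8)
v(W, m) = -119*m + W*m (v(W, m) = W*m - 119*m = -119*m + W*m)
L(M) = 3/8 + M² - 519*M/8 (L(M) = (M² - 65*M) + (3/8 + M/8) = 3/8 + M² - 519*M/8)
(L(-92) + 35778)/(v(-17, 19) + 34353) = ((3/8 + (-92)² - 519/8*(-92)) + 35778)/(19*(-119 - 17) + 34353) = ((3/8 + 8464 + 11937/2) + 35778)/(19*(-136) + 34353) = (115463/8 + 35778)/(-2584 + 34353) = (401687/8)/31769 = (401687/8)*(1/31769) = 401687/254152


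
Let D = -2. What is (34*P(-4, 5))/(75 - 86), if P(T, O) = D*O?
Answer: 340/11 ≈ 30.909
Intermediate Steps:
P(T, O) = -2*O
(34*P(-4, 5))/(75 - 86) = (34*(-2*5))/(75 - 86) = (34*(-10))/(-11) = -340*(-1/11) = 340/11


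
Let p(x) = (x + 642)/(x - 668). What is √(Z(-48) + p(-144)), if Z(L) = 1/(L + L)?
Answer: I*√14804790/4872 ≈ 0.78976*I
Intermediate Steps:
p(x) = (642 + x)/(-668 + x)
Z(L) = 1/(2*L)
√(Z(-48) + p(-144)) = √((½)/(-48) + (642 - 144)/(-668 - 144)) = √((½)*(-1/48) + 498/(-812)) = √(-1/96 - 1/812*498) = √(-1/96 - 249/406) = √(-12155/19488) = I*√14804790/4872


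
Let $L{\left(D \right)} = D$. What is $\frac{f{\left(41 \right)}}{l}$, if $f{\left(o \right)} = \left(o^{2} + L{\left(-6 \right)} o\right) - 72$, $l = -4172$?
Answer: $- \frac{1363}{4172} \approx -0.3267$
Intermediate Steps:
$f{\left(o \right)} = -72 + o^{2} - 6 o$ ($f{\left(o \right)} = \left(o^{2} - 6 o\right) - 72 = -72 + o^{2} - 6 o$)
$\frac{f{\left(41 \right)}}{l} = \frac{-72 + 41^{2} - 246}{-4172} = \left(-72 + 1681 - 246\right) \left(- \frac{1}{4172}\right) = 1363 \left(- \frac{1}{4172}\right) = - \frac{1363}{4172}$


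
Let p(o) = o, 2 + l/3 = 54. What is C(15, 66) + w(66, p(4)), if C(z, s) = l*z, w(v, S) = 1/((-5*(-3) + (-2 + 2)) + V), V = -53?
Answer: 88919/38 ≈ 2340.0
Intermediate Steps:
l = 156 (l = -6 + 3*54 = -6 + 162 = 156)
w(v, S) = -1/38 (w(v, S) = 1/((-5*(-3) + (-2 + 2)) - 53) = 1/((15 + 0) - 53) = 1/(15 - 53) = 1/(-38) = -1/38)
C(z, s) = 156*z
C(15, 66) + w(66, p(4)) = 156*15 - 1/38 = 2340 - 1/38 = 88919/38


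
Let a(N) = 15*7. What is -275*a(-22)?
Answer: -28875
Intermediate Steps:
a(N) = 105
-275*a(-22) = -275*105 = -28875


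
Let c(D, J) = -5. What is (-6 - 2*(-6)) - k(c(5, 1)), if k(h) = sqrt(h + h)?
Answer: 6 - I*sqrt(10) ≈ 6.0 - 3.1623*I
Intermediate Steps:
k(h) = sqrt(2)*sqrt(h) (k(h) = sqrt(2*h) = sqrt(2)*sqrt(h))
(-6 - 2*(-6)) - k(c(5, 1)) = (-6 - 2*(-6)) - sqrt(2)*sqrt(-5) = (-6 + 12) - sqrt(2)*I*sqrt(5) = 6 - I*sqrt(10)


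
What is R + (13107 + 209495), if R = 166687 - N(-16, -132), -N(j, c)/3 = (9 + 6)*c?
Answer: 383349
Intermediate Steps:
N(j, c) = -45*c (N(j, c) = -3*(9 + 6)*c = -45*c)
R = 160747 (R = 166687 - (-45)*(-132) = 166687 - 1*5940 = 166687 - 5940 = 160747)
R + (13107 + 209495) = 160747 + (13107 + 209495) = 160747 + 222602 = 383349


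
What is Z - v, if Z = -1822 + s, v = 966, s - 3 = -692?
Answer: -3477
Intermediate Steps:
s = -689 (s = 3 - 692 = -689)
Z = -2511 (Z = -1822 - 689 = -2511)
Z - v = -2511 - 1*966 = -2511 - 966 = -3477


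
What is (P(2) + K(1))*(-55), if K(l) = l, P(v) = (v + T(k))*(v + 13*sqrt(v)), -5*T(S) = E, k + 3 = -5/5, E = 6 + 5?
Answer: -33 + 143*sqrt(2) ≈ 169.23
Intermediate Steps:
E = 11
k = -4 (k = -3 - 5/5 = -3 - 5*1/5 = -3 - 1 = -4)
T(S) = -11/5 (T(S) = -1/5*11 = -11/5)
P(v) = (-11/5 + v)*(v + 13*sqrt(v)) (P(v) = (v - 11/5)*(v + 13*sqrt(v)) = (-11/5 + v)*(v + 13*sqrt(v)))
(P(2) + K(1))*(-55) = ((2**2 + 13*2**(3/2) - 143*sqrt(2)/5 - 11/5*2) + 1)*(-55) = ((4 + 13*(2*sqrt(2)) - 143*sqrt(2)/5 - 22/5) + 1)*(-55) = ((4 + 26*sqrt(2) - 143*sqrt(2)/5 - 22/5) + 1)*(-55) = ((-2/5 - 13*sqrt(2)/5) + 1)*(-55) = (3/5 - 13*sqrt(2)/5)*(-55) = -33 + 143*sqrt(2)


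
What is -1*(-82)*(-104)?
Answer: -8528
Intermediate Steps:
-1*(-82)*(-104) = 82*(-104) = -8528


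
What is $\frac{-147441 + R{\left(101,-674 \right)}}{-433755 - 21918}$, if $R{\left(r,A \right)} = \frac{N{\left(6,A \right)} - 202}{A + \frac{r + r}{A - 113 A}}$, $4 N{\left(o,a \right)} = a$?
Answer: $\frac{1250263318801}{3864009070305} \approx 0.32357$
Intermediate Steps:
$N{\left(o,a \right)} = \frac{a}{4}$
$R{\left(r,A \right)} = \frac{-202 + \frac{A}{4}}{A - \frac{r}{56 A}}$ ($R{\left(r,A \right)} = \frac{\frac{A}{4} - 202}{A + \frac{r + r}{A - 113 A}} = \frac{-202 + \frac{A}{4}}{A + \frac{2 r}{\left(-112\right) A}} = \frac{-202 + \frac{A}{4}}{A + 2 r \left(- \frac{1}{112 A}\right)} = \frac{-202 + \frac{A}{4}}{A - \frac{r}{56 A}}$)
$\frac{-147441 + R{\left(101,-674 \right)}}{-433755 - 21918} = \frac{-147441 + 14 \left(-674\right) \frac{1}{\left(-1\right) 101 + 56 \left(-674\right)^{2}} \left(-808 - 674\right)}{-433755 - 21918} = \frac{-147441 + 14 \left(-674\right) \frac{1}{-101 + 56 \cdot 454276} \left(-1482\right)}{-455673} = \left(-147441 + 14 \left(-674\right) \frac{1}{-101 + 25439456} \left(-1482\right)\right) \left(- \frac{1}{455673}\right) = \left(-147441 + 14 \left(-674\right) \frac{1}{25439355} \left(-1482\right)\right) \left(- \frac{1}{455673}\right) = \left(-147441 + \frac{4661384}{8479785}\right) \left(- \frac{1}{455673}\right) = \left(- \frac{1250263318801}{8479785}\right) \left(- \frac{1}{455673}\right) = \frac{1250263318801}{3864009070305}$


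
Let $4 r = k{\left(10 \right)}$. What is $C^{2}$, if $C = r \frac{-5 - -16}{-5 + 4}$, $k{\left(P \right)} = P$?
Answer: $\frac{3025}{4} \approx 756.25$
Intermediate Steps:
$r = \frac{5}{2}$ ($r = \frac{1}{4} \cdot 10 = \frac{5}{2} \approx 2.5$)
$C = - \frac{55}{2}$ ($C = \frac{5 \frac{-5 - -16}{-5 + 4}}{2} = \frac{5 \frac{-5 + 16}{-1}}{2} = \frac{5 \cdot 11 \left(-1\right)}{2} = \frac{5}{2} \left(-11\right) = - \frac{55}{2} \approx -27.5$)
$C^{2} = \left(- \frac{55}{2}\right)^{2} = \frac{3025}{4}$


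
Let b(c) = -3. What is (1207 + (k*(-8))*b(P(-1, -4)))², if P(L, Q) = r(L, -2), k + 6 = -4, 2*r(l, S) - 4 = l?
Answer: 935089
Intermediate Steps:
r(l, S) = 2 + l/2
k = -10 (k = -6 - 4 = -10)
P(L, Q) = 2 + L/2
(1207 + (k*(-8))*b(P(-1, -4)))² = (1207 - 10*(-8)*(-3))² = (1207 + 80*(-3))² = (1207 - 240)² = 967² = 935089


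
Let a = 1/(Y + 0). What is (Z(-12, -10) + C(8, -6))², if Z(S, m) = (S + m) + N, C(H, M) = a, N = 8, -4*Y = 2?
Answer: 256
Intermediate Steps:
Y = -½ (Y = -¼*2 = -½ ≈ -0.50000)
a = -2 (a = 1/(-½ + 0) = 1/(-½) = -2)
C(H, M) = -2
Z(S, m) = 8 + S + m (Z(S, m) = (S + m) + 8 = 8 + S + m)
(Z(-12, -10) + C(8, -6))² = ((8 - 12 - 10) - 2)² = (-14 - 2)² = (-16)² = 256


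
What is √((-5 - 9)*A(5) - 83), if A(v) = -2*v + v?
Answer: I*√13 ≈ 3.6056*I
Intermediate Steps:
A(v) = -v
√((-5 - 9)*A(5) - 83) = √((-5 - 9)*(-1*5) - 83) = √(-14*(-5) - 83) = √(70 - 83) = √(-13) = I*√13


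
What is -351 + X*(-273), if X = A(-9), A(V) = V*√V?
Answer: -351 + 7371*I ≈ -351.0 + 7371.0*I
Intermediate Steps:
A(V) = V^(3/2)
X = -27*I (X = (-9)^(3/2) = -27*I ≈ -27.0*I)
-351 + X*(-273) = -351 - 27*I*(-273) = -351 + 7371*I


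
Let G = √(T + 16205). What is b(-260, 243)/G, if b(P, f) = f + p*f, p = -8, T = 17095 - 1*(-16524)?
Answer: -567*√346/1384 ≈ -7.6205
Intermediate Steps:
T = 33619 (T = 17095 + 16524 = 33619)
b(P, f) = -7*f (b(P, f) = f - 8*f = -7*f)
G = 12*√346 (G = √(33619 + 16205) = √49824 = 12*√346 ≈ 223.21)
b(-260, 243)/G = (-7*243)/((12*√346)) = -567*√346/1384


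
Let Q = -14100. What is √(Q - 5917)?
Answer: I*√20017 ≈ 141.48*I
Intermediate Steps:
√(Q - 5917) = √(-14100 - 5917) = √(-20017) = I*√20017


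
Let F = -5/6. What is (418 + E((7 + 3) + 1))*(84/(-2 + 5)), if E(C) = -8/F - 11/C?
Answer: 59724/5 ≈ 11945.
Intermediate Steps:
F = -5/6 (F = -5*1/6 = -5/6 ≈ -0.83333)
E(C) = 48/5 - 11/C (E(C) = -8/(-5/6) - 11/C = -8*(-6/5) - 11/C = 48/5 - 11/C)
(418 + E((7 + 3) + 1))*(84/(-2 + 5)) = (418 + (48/5 - 11/((7 + 3) + 1)))*(84/(-2 + 5)) = (418 + (48/5 - 11/(10 + 1)))*(84/3) = (418 + (48/5 - 11/11))*((1/3)*84) = (418 + (48/5 - 11*1/11))*28 = (418 + (48/5 - 1))*28 = (418 + 43/5)*28 = (2133/5)*28 = 59724/5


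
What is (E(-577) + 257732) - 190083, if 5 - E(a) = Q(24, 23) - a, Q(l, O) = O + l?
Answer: 67030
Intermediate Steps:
E(a) = -42 + a (E(a) = 5 - ((23 + 24) - a) = 5 - (47 - a) = 5 + (-47 + a) = -42 + a)
(E(-577) + 257732) - 190083 = ((-42 - 577) + 257732) - 190083 = (-619 + 257732) - 190083 = 257113 - 190083 = 67030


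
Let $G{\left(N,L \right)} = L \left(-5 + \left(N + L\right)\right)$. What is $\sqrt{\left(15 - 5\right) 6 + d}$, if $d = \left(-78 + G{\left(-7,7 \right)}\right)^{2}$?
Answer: $\sqrt{12829} \approx 113.27$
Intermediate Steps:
$G{\left(N,L \right)} = L \left(-5 + L + N\right)$ ($G{\left(N,L \right)} = L \left(-5 + \left(L + N\right)\right) = L \left(-5 + L + N\right)$)
$d = 12769$ ($d = \left(-78 + 7 \left(-5 + 7 - 7\right)\right)^{2} = \left(-78 + 7 \left(-5\right)\right)^{2} = \left(-78 - 35\right)^{2} = \left(-113\right)^{2} = 12769$)
$\sqrt{\left(15 - 5\right) 6 + d} = \sqrt{\left(15 - 5\right) 6 + 12769} = \sqrt{10 \cdot 6 + 12769} = \sqrt{60 + 12769} = \sqrt{12829}$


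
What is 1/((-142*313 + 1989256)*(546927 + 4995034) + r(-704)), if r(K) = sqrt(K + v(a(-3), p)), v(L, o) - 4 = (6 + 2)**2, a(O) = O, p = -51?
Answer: 1796343528735/19361100439368670624201456 - I*sqrt(159)/58083301318106011872604368 ≈ 9.2781e-14 - 2.1709e-25*I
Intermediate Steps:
v(L, o) = 68 (v(L, o) = 4 + (6 + 2)**2 = 4 + 8**2 = 4 + 64 = 68)
r(K) = sqrt(68 + K) (r(K) = sqrt(K + 68) = sqrt(68 + K))
1/((-142*313 + 1989256)*(546927 + 4995034) + r(-704)) = 1/((-142*313 + 1989256)*(546927 + 4995034) + sqrt(68 - 704)) = 1/((-44446 + 1989256)*5541961 + sqrt(-636)) = 1/(1944810*5541961 + 2*I*sqrt(159)) = 1/(10778061172410 + 2*I*sqrt(159))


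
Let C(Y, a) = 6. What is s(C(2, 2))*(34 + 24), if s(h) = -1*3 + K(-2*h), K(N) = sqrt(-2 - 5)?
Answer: -174 + 58*I*sqrt(7) ≈ -174.0 + 153.45*I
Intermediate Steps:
K(N) = I*sqrt(7) (K(N) = sqrt(-7) = I*sqrt(7))
s(h) = -3 + I*sqrt(7) (s(h) = -1*3 + I*sqrt(7) = -3 + I*sqrt(7))
s(C(2, 2))*(34 + 24) = (-3 + I*sqrt(7))*(34 + 24) = (-3 + I*sqrt(7))*58 = -174 + 58*I*sqrt(7)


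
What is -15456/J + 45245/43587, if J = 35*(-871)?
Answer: 293282071/189821385 ≈ 1.5450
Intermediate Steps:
J = -30485
-15456/J + 45245/43587 = -15456/(-30485) + 45245/43587 = -15456*(-1/30485) + 45245*(1/43587) = 2208/4355 + 45245/43587 = 293282071/189821385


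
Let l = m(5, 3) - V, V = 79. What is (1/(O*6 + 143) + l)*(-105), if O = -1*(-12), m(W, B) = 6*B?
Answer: 275394/43 ≈ 6404.5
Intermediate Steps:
O = 12
l = -61 (l = 6*3 - 1*79 = 18 - 79 = -61)
(1/(O*6 + 143) + l)*(-105) = (1/(12*6 + 143) - 61)*(-105) = (1/(72 + 143) - 61)*(-105) = (1/215 - 61)*(-105) = -13114/215*(-105) = 275394/43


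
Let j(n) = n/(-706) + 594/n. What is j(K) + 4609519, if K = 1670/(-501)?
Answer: 24406459561/5295 ≈ 4.6093e+6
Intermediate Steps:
K = -10/3 (K = 1670*(-1/501) = -10/3 ≈ -3.3333)
j(n) = 594/n - n/706 (j(n) = n*(-1/706) + 594/n = -n/706 + 594/n = 594/n - n/706)
j(K) + 4609519 = (594/(-10/3) - 1/706*(-10/3)) + 4609519 = (594*(-3/10) + 5/1059) + 4609519 = (-891/5 + 5/1059) + 4609519 = -943544/5295 + 4609519 = 24406459561/5295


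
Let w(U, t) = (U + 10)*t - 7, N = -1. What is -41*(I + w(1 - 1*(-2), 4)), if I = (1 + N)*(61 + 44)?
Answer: -1845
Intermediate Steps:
I = 0 (I = (1 - 1)*(61 + 44) = 0*105 = 0)
w(U, t) = -7 + t*(10 + U) (w(U, t) = (10 + U)*t - 7 = t*(10 + U) - 7 = -7 + t*(10 + U))
-41*(I + w(1 - 1*(-2), 4)) = -41*(0 + (-7 + 10*4 + (1 - 1*(-2))*4)) = -41*(0 + (-7 + 40 + (1 + 2)*4)) = -41*(0 + (-7 + 40 + 3*4)) = -41*(0 + (-7 + 40 + 12)) = -41*(0 + 45) = -41*45 = -1845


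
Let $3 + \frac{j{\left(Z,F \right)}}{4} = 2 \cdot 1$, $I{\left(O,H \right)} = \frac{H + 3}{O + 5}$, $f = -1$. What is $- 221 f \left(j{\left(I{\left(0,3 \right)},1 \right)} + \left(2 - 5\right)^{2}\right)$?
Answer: $1105$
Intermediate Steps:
$I{\left(O,H \right)} = \frac{3 + H}{5 + O}$
$j{\left(Z,F \right)} = -4$ ($j{\left(Z,F \right)} = -12 + 4 \cdot 2 \cdot 1 = -12 + 4 \cdot 2 = -12 + 8 = -4$)
$- 221 f \left(j{\left(I{\left(0,3 \right)},1 \right)} + \left(2 - 5\right)^{2}\right) = - 221 \left(- (-4 + \left(2 - 5\right)^{2})\right) = - 221 \left(- (-4 + \left(-3\right)^{2})\right) = - 221 \left(- (-4 + 9)\right) = - 221 \left(\left(-1\right) 5\right) = \left(-221\right) \left(-5\right) = 1105$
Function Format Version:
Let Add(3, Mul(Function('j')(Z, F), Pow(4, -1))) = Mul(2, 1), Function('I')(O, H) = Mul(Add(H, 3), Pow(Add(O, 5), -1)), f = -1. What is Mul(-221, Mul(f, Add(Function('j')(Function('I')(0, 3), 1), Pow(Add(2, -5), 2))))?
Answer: 1105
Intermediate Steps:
Function('I')(O, H) = Mul(Pow(Add(5, O), -1), Add(3, H)) (Function('I')(O, H) = Mul(Add(3, H), Pow(Add(5, O), -1)) = Mul(Pow(Add(5, O), -1), Add(3, H)))
Function('j')(Z, F) = -4 (Function('j')(Z, F) = Add(-12, Mul(4, Mul(2, 1))) = Add(-12, Mul(4, 2)) = Add(-12, 8) = -4)
Mul(-221, Mul(f, Add(Function('j')(Function('I')(0, 3), 1), Pow(Add(2, -5), 2)))) = Mul(-221, Mul(-1, Add(-4, Pow(Add(2, -5), 2)))) = Mul(-221, Mul(-1, Add(-4, Pow(-3, 2)))) = Mul(-221, Mul(-1, Add(-4, 9))) = Mul(-221, Mul(-1, 5)) = Mul(-221, -5) = 1105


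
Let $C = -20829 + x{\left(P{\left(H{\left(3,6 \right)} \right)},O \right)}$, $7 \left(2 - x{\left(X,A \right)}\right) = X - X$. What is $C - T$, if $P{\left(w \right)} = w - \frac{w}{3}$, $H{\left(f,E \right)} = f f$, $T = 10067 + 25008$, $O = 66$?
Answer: $-55902$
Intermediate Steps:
$T = 35075$
$H{\left(f,E \right)} = f^{2}$
$P{\left(w \right)} = \frac{2 w}{3}$ ($P{\left(w \right)} = w - w \frac{1}{3} = w - \frac{w}{3} = \frac{2 w}{3}$)
$x{\left(X,A \right)} = 2$ ($x{\left(X,A \right)} = 2 - \frac{X - X}{7} = 2 - 0 = 2 + 0 = 2$)
$C = -20827$ ($C = -20829 + 2 = -20827$)
$C - T = -20827 - 35075 = -55902$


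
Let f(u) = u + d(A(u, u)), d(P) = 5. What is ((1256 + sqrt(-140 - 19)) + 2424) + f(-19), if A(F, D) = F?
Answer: 3666 + I*sqrt(159) ≈ 3666.0 + 12.61*I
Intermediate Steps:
f(u) = 5 + u (f(u) = u + 5 = 5 + u)
((1256 + sqrt(-140 - 19)) + 2424) + f(-19) = ((1256 + sqrt(-140 - 19)) + 2424) + (5 - 19) = ((1256 + sqrt(-159)) + 2424) - 14 = ((1256 + I*sqrt(159)) + 2424) - 14 = (3680 + I*sqrt(159)) - 14 = 3666 + I*sqrt(159)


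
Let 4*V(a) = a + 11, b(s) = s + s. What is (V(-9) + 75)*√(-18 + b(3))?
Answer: 151*I*√3 ≈ 261.54*I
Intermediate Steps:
b(s) = 2*s
V(a) = 11/4 + a/4 (V(a) = (a + 11)/4 = (11 + a)/4 = 11/4 + a/4)
(V(-9) + 75)*√(-18 + b(3)) = ((11/4 + (¼)*(-9)) + 75)*√(-18 + 2*3) = ((11/4 - 9/4) + 75)*√(-18 + 6) = (½ + 75)*√(-12) = 151*(2*I*√3)/2 = 151*I*√3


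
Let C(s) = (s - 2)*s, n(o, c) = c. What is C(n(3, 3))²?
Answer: 9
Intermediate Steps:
C(s) = s*(-2 + s) (C(s) = (-2 + s)*s = s*(-2 + s))
C(n(3, 3))² = (3*(-2 + 3))² = (3*1)² = 3² = 9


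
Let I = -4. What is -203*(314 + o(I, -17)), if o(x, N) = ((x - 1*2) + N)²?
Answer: -171129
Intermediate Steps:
o(x, N) = (-2 + N + x)² (o(x, N) = ((x - 2) + N)² = ((-2 + x) + N)² = (-2 + N + x)²)
-203*(314 + o(I, -17)) = -203*(314 + (-2 - 17 - 4)²) = -203*(314 + (-23)²) = -203*(314 + 529) = -203*843 = -171129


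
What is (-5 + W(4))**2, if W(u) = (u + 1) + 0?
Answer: 0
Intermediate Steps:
W(u) = 1 + u (W(u) = (1 + u) + 0 = 1 + u)
(-5 + W(4))**2 = (-5 + (1 + 4))**2 = (-5 + 5)**2 = 0**2 = 0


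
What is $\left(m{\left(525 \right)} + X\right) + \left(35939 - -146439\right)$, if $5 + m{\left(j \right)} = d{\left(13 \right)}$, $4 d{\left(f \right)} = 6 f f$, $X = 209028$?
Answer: $\frac{783309}{2} \approx 3.9165 \cdot 10^{5}$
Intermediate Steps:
$d{\left(f \right)} = \frac{3 f^{2}}{2}$ ($d{\left(f \right)} = \frac{6 f f}{4} = \frac{6 f^{2}}{4} = \frac{3 f^{2}}{2}$)
$m{\left(j \right)} = \frac{497}{2}$ ($m{\left(j \right)} = -5 + \frac{3 \cdot 13^{2}}{2} = -5 + \frac{3}{2} \cdot 169 = -5 + \frac{507}{2} = \frac{497}{2}$)
$\left(m{\left(525 \right)} + X\right) + \left(35939 - -146439\right) = \left(\frac{497}{2} + 209028\right) + \left(35939 - -146439\right) = \frac{418553}{2} + \left(35939 + 146439\right) = \frac{418553}{2} + 182378 = \frac{783309}{2}$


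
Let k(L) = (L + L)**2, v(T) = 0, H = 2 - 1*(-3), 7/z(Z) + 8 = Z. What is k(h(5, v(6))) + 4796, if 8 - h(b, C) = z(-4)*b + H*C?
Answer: 189817/36 ≈ 5272.7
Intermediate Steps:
z(Z) = 7/(-8 + Z)
H = 5 (H = 2 + 3 = 5)
h(b, C) = 8 - 5*C + 7*b/12 (h(b, C) = 8 - ((7/(-8 - 4))*b + 5*C) = 8 - ((7/(-12))*b + 5*C) = 8 - ((7*(-1/12))*b + 5*C) = 8 - (-7*b/12 + 5*C) = 8 - (5*C - 7*b/12) = 8 + (-5*C + 7*b/12) = 8 - 5*C + 7*b/12)
k(L) = 4*L**2 (k(L) = (2*L)**2 = 4*L**2)
k(h(5, v(6))) + 4796 = 4*(8 - 5*0 + (7/12)*5)**2 + 4796 = 4*(8 + 0 + 35/12)**2 + 4796 = 4*(131/12)**2 + 4796 = 4*(17161/144) + 4796 = 17161/36 + 4796 = 189817/36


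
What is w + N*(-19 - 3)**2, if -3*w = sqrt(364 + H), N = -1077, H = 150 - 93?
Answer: -521268 - sqrt(421)/3 ≈ -5.2128e+5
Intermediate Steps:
H = 57
w = -sqrt(421)/3 (w = -sqrt(364 + 57)/3 = -sqrt(421)/3 ≈ -6.8394)
w + N*(-19 - 3)**2 = -sqrt(421)/3 - 1077*(-19 - 3)**2 = -sqrt(421)/3 - 1077*(-22)**2 = -sqrt(421)/3 - 1077*484 = -sqrt(421)/3 - 521268 = -521268 - sqrt(421)/3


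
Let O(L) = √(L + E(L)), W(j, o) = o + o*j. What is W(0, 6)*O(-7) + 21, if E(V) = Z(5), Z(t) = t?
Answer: 21 + 6*I*√2 ≈ 21.0 + 8.4853*I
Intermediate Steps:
W(j, o) = o + j*o
E(V) = 5
O(L) = √(5 + L) (O(L) = √(L + 5) = √(5 + L))
W(0, 6)*O(-7) + 21 = (6*(1 + 0))*√(5 - 7) + 21 = (6*1)*√(-2) + 21 = 6*(I*√2) + 21 = 6*I*√2 + 21 = 21 + 6*I*√2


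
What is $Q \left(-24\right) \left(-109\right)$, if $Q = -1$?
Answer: $-2616$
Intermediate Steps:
$Q \left(-24\right) \left(-109\right) = \left(-1\right) \left(-24\right) \left(-109\right) = 24 \left(-109\right) = -2616$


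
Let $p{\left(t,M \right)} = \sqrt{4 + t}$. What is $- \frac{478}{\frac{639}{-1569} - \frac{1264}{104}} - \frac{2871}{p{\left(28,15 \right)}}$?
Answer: $\frac{3249922}{85403} - \frac{2871 \sqrt{2}}{8} \approx -469.47$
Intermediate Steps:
$- \frac{478}{\frac{639}{-1569} - \frac{1264}{104}} - \frac{2871}{p{\left(28,15 \right)}} = - \frac{478}{\frac{639}{-1569} - \frac{1264}{104}} - \frac{2871}{\sqrt{4 + 28}} = - \frac{478}{639 \left(- \frac{1}{1569}\right) - \frac{158}{13}} - \frac{2871}{\sqrt{32}} = - \frac{478}{- \frac{213}{523} - \frac{158}{13}} - \frac{2871}{4 \sqrt{2}} = - \frac{478}{- \frac{85403}{6799}} - 2871 \frac{\sqrt{2}}{8} = \left(-478\right) \left(- \frac{6799}{85403}\right) - \frac{2871 \sqrt{2}}{8} = \frac{3249922}{85403} - \frac{2871 \sqrt{2}}{8}$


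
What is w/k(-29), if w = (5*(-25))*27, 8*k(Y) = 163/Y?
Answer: 783000/163 ≈ 4803.7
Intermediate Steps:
k(Y) = 163/(8*Y) (k(Y) = (163/Y)/8 = 163/(8*Y))
w = -3375 (w = -125*27 = -3375)
w/k(-29) = -3375/((163/8)/(-29)) = -3375/((163/8)*(-1/29)) = -3375/(-163/232) = -3375*(-232/163) = 783000/163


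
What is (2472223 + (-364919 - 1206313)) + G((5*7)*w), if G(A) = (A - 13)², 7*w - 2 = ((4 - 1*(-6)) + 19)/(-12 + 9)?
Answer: 8132635/9 ≈ 9.0363e+5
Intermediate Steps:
w = -23/21 (w = 2/7 + (((4 - 1*(-6)) + 19)/(-12 + 9))/7 = 2/7 + (((4 + 6) + 19)/(-3))/7 = 2/7 + ((10 + 19)*(-⅓))/7 = 2/7 + (29*(-⅓))/7 = 2/7 + (⅐)*(-29/3) = 2/7 - 29/21 = -23/21 ≈ -1.0952)
G(A) = (-13 + A)²
(2472223 + (-364919 - 1206313)) + G((5*7)*w) = (2472223 + (-364919 - 1206313)) + (-13 + (5*7)*(-23/21))² = (2472223 - 1571232) + (-13 + 35*(-23/21))² = 900991 + (-13 - 115/3)² = 900991 + (-154/3)² = 900991 + 23716/9 = 8132635/9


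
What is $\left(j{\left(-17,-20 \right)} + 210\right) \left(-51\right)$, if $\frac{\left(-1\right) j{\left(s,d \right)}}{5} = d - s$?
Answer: $-11475$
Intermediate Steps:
$j{\left(s,d \right)} = - 5 d + 5 s$ ($j{\left(s,d \right)} = - 5 \left(d - s\right) = - 5 d + 5 s$)
$\left(j{\left(-17,-20 \right)} + 210\right) \left(-51\right) = \left(\left(\left(-5\right) \left(-20\right) + 5 \left(-17\right)\right) + 210\right) \left(-51\right) = \left(\left(100 - 85\right) + 210\right) \left(-51\right) = \left(15 + 210\right) \left(-51\right) = 225 \left(-51\right) = -11475$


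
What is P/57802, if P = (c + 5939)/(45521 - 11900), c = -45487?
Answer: -19774/971680521 ≈ -2.0350e-5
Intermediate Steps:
P = -39548/33621 (P = (-45487 + 5939)/(45521 - 11900) = -39548/33621 ≈ -1.1763)
P/57802 = -39548/33621/57802 = -39548/33621*1/57802 = -19774/971680521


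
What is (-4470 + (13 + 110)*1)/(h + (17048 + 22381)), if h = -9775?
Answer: -4347/29654 ≈ -0.14659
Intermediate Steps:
(-4470 + (13 + 110)*1)/(h + (17048 + 22381)) = (-4470 + (13 + 110)*1)/(-9775 + (17048 + 22381)) = (-4470 + 123*1)/(-9775 + 39429) = (-4470 + 123)/29654 = -4347*1/29654 = -4347/29654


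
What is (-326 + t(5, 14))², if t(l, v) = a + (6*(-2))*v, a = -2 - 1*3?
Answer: 249001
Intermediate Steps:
a = -5 (a = -2 - 3 = -5)
t(l, v) = -5 - 12*v (t(l, v) = -5 + (6*(-2))*v = -5 - 12*v)
(-326 + t(5, 14))² = (-326 + (-5 - 12*14))² = (-326 + (-5 - 168))² = (-326 - 173)² = (-499)² = 249001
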